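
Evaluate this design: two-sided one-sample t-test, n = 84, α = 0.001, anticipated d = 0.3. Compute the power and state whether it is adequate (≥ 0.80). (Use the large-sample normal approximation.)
Power ≈ 0.29; the study is underpowered (power < 0.80)

Power calculation (one-sample t-test, normal approximation):
z_β = d · √n - z_{α/2}
z_β = 0.3 · √84 - 3.291
z_β = 0.3 · 9.165 - 3.291
z_β = -0.541

Power = Φ(z_β) = Φ(-0.541) ≈ 0.294

Effect size d = 0.3 is small by Cohen's convention (0.2/0.5/0.8).

Threshold: power ≥ 0.80 is conventionally adequate.
Power ≈ 0.29 → the study is underpowered (power < 0.80).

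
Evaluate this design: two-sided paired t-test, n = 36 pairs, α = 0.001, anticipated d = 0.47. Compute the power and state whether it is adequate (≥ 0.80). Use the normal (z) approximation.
Power ≈ 0.32; the study is underpowered (power < 0.80)

Power calculation (paired t-test, normal approximation):
z_β = d · √n - z_{α/2}
z_β = 0.47 · √36 - 3.291
z_β = 0.47 · 6.000 - 3.291
z_β = -0.471

Power = Φ(z_β) = Φ(-0.471) ≈ 0.319

Effect size d = 0.47 is small by Cohen's convention (0.2/0.5/0.8).

Threshold: power ≥ 0.80 is conventionally adequate.
Power ≈ 0.32 → the study is underpowered (power < 0.80).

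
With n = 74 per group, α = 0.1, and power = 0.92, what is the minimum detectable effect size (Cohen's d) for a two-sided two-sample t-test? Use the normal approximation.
d ≈ 0.50

Minimum detectable effect (two-sample t-test, normal approximation):
d = (z_{α/2} + z_β) / √(n/2)
d = (1.645 + 1.405) / √(74/2)
d = 3.050 / 6.083
d ≈ 0.50

By Cohen's convention (0.2 small / 0.5 medium / 0.8 large): medium effect.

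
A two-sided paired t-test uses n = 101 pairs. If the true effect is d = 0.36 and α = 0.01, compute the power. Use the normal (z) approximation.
Power ≈ 0.85

Power calculation (paired t-test, normal approximation):
z_β = d · √n - z_{α/2}
z_β = 0.36 · √101 - 2.576
z_β = 0.36 · 10.050 - 2.576
z_β = 1.042

Power = Φ(z_β) = Φ(1.042) ≈ 0.851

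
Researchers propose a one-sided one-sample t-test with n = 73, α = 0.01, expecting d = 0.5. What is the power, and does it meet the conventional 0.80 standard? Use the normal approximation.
Power ≈ 0.97; the study is adequately powered (power ≥ 0.80)

Power calculation (one-sample t-test, normal approximation):
z_β = d · √n - z_α
z_β = 0.5 · √73 - 2.326
z_β = 0.5 · 8.544 - 2.326
z_β = 1.946

Power = Φ(z_β) = Φ(1.946) ≈ 0.974

Effect size d = 0.5 is medium by Cohen's convention (0.2/0.5/0.8).

Threshold: power ≥ 0.80 is conventionally adequate.
Power ≈ 0.97 → the study is adequately powered (power ≥ 0.80).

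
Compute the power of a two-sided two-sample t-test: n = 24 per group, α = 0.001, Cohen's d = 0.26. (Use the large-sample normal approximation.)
Power ≈ 0.01

Power calculation (two-sample t-test, normal approximation):
z_β = d · √(n/2) - z_{α/2}
z_β = 0.26 · √(24/2) - 3.291
z_β = 0.26 · 3.464 - 3.291
z_β = -2.390

Power = Φ(z_β) = Φ(-2.390) ≈ 0.008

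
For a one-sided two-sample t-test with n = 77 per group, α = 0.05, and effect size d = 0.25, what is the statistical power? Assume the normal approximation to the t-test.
Power ≈ 0.46

Power calculation (two-sample t-test, normal approximation):
z_β = d · √(n/2) - z_α
z_β = 0.25 · √(77/2) - 1.645
z_β = 0.25 · 6.205 - 1.645
z_β = -0.094

Power = Φ(z_β) = Φ(-0.094) ≈ 0.463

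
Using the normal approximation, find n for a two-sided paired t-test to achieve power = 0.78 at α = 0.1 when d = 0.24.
n = 102 pairs

Sample size formula (paired t-test, normal approximation):
n = ((z_{α/2} + z_β) / d)²

z_{α/2} = 1.645 (for α = 0.1, two-sided)
z_β = 0.772 (for power = 0.78)
d = 0.24

n = ((1.645 + 0.772) / 0.24)²
n = (10.071)²
n ≈ 101.43
Round up to the next whole number: n = 102 pairs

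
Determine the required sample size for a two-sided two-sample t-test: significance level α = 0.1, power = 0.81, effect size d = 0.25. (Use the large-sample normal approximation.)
n = 204 per group

Sample size formula (two-sample t-test, normal approximation):
n = 2 · ((z_{α/2} + z_β) / d)²

z_{α/2} = 1.645 (for α = 0.1, two-sided)
z_β = 0.878 (for power = 0.81)
d = 0.25

n = 2 · ((1.645 + 0.878) / 0.25)²
n = 2 · (10.092)²
n ≈ 203.70
Round up to the next whole number: n = 204 per group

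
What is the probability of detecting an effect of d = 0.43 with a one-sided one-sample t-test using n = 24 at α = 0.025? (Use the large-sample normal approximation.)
Power ≈ 0.56

Power calculation (one-sample t-test, normal approximation):
z_β = d · √n - z_α
z_β = 0.43 · √24 - 1.960
z_β = 0.43 · 4.899 - 1.960
z_β = 0.147

Power = Φ(z_β) = Φ(0.147) ≈ 0.558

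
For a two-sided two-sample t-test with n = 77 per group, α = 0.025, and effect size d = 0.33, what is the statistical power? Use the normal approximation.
Power ≈ 0.42

Power calculation (two-sample t-test, normal approximation):
z_β = d · √(n/2) - z_{α/2}
z_β = 0.33 · √(77/2) - 2.241
z_β = 0.33 · 6.205 - 2.241
z_β = -0.194

Power = Φ(z_β) = Φ(-0.194) ≈ 0.423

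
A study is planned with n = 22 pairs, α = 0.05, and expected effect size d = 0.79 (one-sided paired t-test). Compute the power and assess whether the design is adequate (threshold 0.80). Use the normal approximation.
Power ≈ 0.98; the study is adequately powered (power ≥ 0.80)

Power calculation (paired t-test, normal approximation):
z_β = d · √n - z_α
z_β = 0.79 · √22 - 1.645
z_β = 0.79 · 4.690 - 1.645
z_β = 2.061

Power = Φ(z_β) = Φ(2.061) ≈ 0.980

Effect size d = 0.79 is medium by Cohen's convention (0.2/0.5/0.8).

Threshold: power ≥ 0.80 is conventionally adequate.
Power ≈ 0.98 → the study is adequately powered (power ≥ 0.80).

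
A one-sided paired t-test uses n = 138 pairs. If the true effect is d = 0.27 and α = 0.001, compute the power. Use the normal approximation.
Power ≈ 0.53

Power calculation (paired t-test, normal approximation):
z_β = d · √n - z_α
z_β = 0.27 · √138 - 3.090
z_β = 0.27 · 11.747 - 3.090
z_β = 0.082

Power = Φ(z_β) = Φ(0.082) ≈ 0.532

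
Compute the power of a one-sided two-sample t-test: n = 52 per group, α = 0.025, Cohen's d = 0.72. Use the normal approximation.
Power ≈ 0.96

Power calculation (two-sample t-test, normal approximation):
z_β = d · √(n/2) - z_α
z_β = 0.72 · √(52/2) - 1.960
z_β = 0.72 · 5.099 - 1.960
z_β = 1.711

Power = Φ(z_β) = Φ(1.711) ≈ 0.956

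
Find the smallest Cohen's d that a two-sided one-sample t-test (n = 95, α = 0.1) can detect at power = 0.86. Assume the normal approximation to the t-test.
d ≈ 0.28

Minimum detectable effect (one-sample t-test, normal approximation):
d = (z_{α/2} + z_β) / √n
d = (1.645 + 1.080) / √95
d = 2.725 / 9.747
d ≈ 0.28

By Cohen's convention (0.2 small / 0.5 medium / 0.8 large): small effect.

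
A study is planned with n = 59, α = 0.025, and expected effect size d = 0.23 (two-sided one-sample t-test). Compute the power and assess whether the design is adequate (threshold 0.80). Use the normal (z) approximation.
Power ≈ 0.32; the study is underpowered (power < 0.80)

Power calculation (one-sample t-test, normal approximation):
z_β = d · √n - z_{α/2}
z_β = 0.23 · √59 - 2.241
z_β = 0.23 · 7.681 - 2.241
z_β = -0.475

Power = Φ(z_β) = Φ(-0.475) ≈ 0.317

Effect size d = 0.23 is small by Cohen's convention (0.2/0.5/0.8).

Threshold: power ≥ 0.80 is conventionally adequate.
Power ≈ 0.32 → the study is underpowered (power < 0.80).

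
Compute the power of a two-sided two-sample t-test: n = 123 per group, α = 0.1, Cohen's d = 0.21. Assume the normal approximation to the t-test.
Power ≈ 0.50

Power calculation (two-sample t-test, normal approximation):
z_β = d · √(n/2) - z_{α/2}
z_β = 0.21 · √(123/2) - 1.645
z_β = 0.21 · 7.842 - 1.645
z_β = 0.002

Power = Φ(z_β) = Φ(0.002) ≈ 0.501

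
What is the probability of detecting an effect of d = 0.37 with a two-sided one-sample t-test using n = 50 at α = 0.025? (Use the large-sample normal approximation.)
Power ≈ 0.65

Power calculation (one-sample t-test, normal approximation):
z_β = d · √n - z_{α/2}
z_β = 0.37 · √50 - 2.241
z_β = 0.37 · 7.071 - 2.241
z_β = 0.375

Power = Φ(z_β) = Φ(0.375) ≈ 0.646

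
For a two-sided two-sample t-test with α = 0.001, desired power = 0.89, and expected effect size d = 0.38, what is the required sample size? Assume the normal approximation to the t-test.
n = 283 per group

Sample size formula (two-sample t-test, normal approximation):
n = 2 · ((z_{α/2} + z_β) / d)²

z_{α/2} = 3.291 (for α = 0.001, two-sided)
z_β = 1.227 (for power = 0.89)
d = 0.38

n = 2 · ((3.291 + 1.227) / 0.38)²
n = 2 · (11.889)²
n ≈ 282.70
Round up to the next whole number: n = 283 per group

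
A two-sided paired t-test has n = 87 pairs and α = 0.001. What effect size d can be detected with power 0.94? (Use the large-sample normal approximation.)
d ≈ 0.52

Minimum detectable effect (paired t-test, normal approximation):
d = (z_{α/2} + z_β) / √n
d = (3.291 + 1.555) / √87
d = 4.845 / 9.327
d ≈ 0.52

By Cohen's convention (0.2 small / 0.5 medium / 0.8 large): medium effect.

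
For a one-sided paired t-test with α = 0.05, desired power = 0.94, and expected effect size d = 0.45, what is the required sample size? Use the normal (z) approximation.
n = 51 pairs

Sample size formula (paired t-test, normal approximation):
n = ((z_α + z_β) / d)²

z_α = 1.645 (for α = 0.05, one-sided)
z_β = 1.555 (for power = 0.94)
d = 0.45

n = ((1.645 + 1.555) / 0.45)²
n = (7.111)²
n ≈ 50.57
Round up to the next whole number: n = 51 pairs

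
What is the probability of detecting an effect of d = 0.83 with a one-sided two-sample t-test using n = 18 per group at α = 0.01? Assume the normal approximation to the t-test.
Power ≈ 0.56

Power calculation (two-sample t-test, normal approximation):
z_β = d · √(n/2) - z_α
z_β = 0.83 · √(18/2) - 2.326
z_β = 0.83 · 3.000 - 2.326
z_β = 0.164

Power = Φ(z_β) = Φ(0.164) ≈ 0.565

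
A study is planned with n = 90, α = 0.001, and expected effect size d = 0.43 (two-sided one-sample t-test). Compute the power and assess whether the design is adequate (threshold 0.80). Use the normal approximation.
Power ≈ 0.78; the study is underpowered (power < 0.80)

Power calculation (one-sample t-test, normal approximation):
z_β = d · √n - z_{α/2}
z_β = 0.43 · √90 - 3.291
z_β = 0.43 · 9.487 - 3.291
z_β = 0.789

Power = Φ(z_β) = Φ(0.789) ≈ 0.785

Effect size d = 0.43 is small by Cohen's convention (0.2/0.5/0.8).

Threshold: power ≥ 0.80 is conventionally adequate.
Power ≈ 0.78 → the study is underpowered (power < 0.80).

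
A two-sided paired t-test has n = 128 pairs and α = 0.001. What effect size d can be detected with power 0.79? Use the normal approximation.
d ≈ 0.36

Minimum detectable effect (paired t-test, normal approximation):
d = (z_{α/2} + z_β) / √n
d = (3.291 + 0.806) / √128
d = 4.097 / 11.314
d ≈ 0.36

By Cohen's convention (0.2 small / 0.5 medium / 0.8 large): small effect.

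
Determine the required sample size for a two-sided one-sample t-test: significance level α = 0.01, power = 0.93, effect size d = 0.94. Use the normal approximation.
n = 19

Sample size formula (one-sample t-test, normal approximation):
n = ((z_{α/2} + z_β) / d)²

z_{α/2} = 2.576 (for α = 0.01, two-sided)
z_β = 1.476 (for power = 0.93)
d = 0.94

n = ((2.576 + 1.476) / 0.94)²
n = (4.311)²
n ≈ 18.58
Round up to the next whole number: n = 19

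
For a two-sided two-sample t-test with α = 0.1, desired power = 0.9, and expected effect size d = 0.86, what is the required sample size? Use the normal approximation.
n = 24 per group

Sample size formula (two-sample t-test, normal approximation):
n = 2 · ((z_{α/2} + z_β) / d)²

z_{α/2} = 1.645 (for α = 0.1, two-sided)
z_β = 1.282 (for power = 0.9)
d = 0.86

n = 2 · ((1.645 + 1.282) / 0.86)²
n = 2 · (3.403)²
n ≈ 23.16
Round up to the next whole number: n = 24 per group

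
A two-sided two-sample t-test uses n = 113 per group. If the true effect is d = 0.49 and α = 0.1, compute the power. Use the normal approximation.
Power ≈ 0.98

Power calculation (two-sample t-test, normal approximation):
z_β = d · √(n/2) - z_{α/2}
z_β = 0.49 · √(113/2) - 1.645
z_β = 0.49 · 7.517 - 1.645
z_β = 2.038

Power = Φ(z_β) = Φ(2.038) ≈ 0.979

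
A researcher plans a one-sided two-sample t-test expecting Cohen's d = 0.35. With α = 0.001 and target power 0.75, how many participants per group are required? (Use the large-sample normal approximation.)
n = 232 per group

Sample size formula (two-sample t-test, normal approximation):
n = 2 · ((z_α + z_β) / d)²

z_α = 3.090 (for α = 0.001, one-sided)
z_β = 0.674 (for power = 0.75)
d = 0.35

n = 2 · ((3.090 + 0.674) / 0.35)²
n = 2 · (10.754)²
n ≈ 231.30
Round up to the next whole number: n = 232 per group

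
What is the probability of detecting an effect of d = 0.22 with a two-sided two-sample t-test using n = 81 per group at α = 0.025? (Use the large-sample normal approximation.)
Power ≈ 0.20

Power calculation (two-sample t-test, normal approximation):
z_β = d · √(n/2) - z_{α/2}
z_β = 0.22 · √(81/2) - 2.241
z_β = 0.22 · 6.364 - 2.241
z_β = -0.841

Power = Φ(z_β) = Φ(-0.841) ≈ 0.200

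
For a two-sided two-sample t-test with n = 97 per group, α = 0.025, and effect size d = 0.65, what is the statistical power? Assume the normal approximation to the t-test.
Power ≈ 0.99

Power calculation (two-sample t-test, normal approximation):
z_β = d · √(n/2) - z_{α/2}
z_β = 0.65 · √(97/2) - 2.241
z_β = 0.65 · 6.964 - 2.241
z_β = 2.285

Power = Φ(z_β) = Φ(2.285) ≈ 0.989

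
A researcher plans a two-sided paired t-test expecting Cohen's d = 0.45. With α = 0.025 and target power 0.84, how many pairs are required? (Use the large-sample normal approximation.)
n = 52 pairs

Sample size formula (paired t-test, normal approximation):
n = ((z_{α/2} + z_β) / d)²

z_{α/2} = 2.241 (for α = 0.025, two-sided)
z_β = 0.994 (for power = 0.84)
d = 0.45

n = ((2.241 + 0.994) / 0.45)²
n = (7.189)²
n ≈ 51.68
Round up to the next whole number: n = 52 pairs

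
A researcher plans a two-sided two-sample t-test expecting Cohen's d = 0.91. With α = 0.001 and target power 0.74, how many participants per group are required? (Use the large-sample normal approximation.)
n = 38 per group

Sample size formula (two-sample t-test, normal approximation):
n = 2 · ((z_{α/2} + z_β) / d)²

z_{α/2} = 3.291 (for α = 0.001, two-sided)
z_β = 0.643 (for power = 0.74)
d = 0.91

n = 2 · ((3.291 + 0.643) / 0.91)²
n = 2 · (4.323)²
n ≈ 37.38
Round up to the next whole number: n = 38 per group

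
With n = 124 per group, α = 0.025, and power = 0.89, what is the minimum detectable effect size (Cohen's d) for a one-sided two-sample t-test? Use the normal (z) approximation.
d ≈ 0.40

Minimum detectable effect (two-sample t-test, normal approximation):
d = (z_α + z_β) / √(n/2)
d = (1.960 + 1.227) / √(124/2)
d = 3.186 / 7.874
d ≈ 0.40

By Cohen's convention (0.2 small / 0.5 medium / 0.8 large): small effect.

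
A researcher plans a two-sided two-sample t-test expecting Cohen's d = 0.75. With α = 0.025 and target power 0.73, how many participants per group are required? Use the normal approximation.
n = 29 per group

Sample size formula (two-sample t-test, normal approximation):
n = 2 · ((z_{α/2} + z_β) / d)²

z_{α/2} = 2.241 (for α = 0.025, two-sided)
z_β = 0.613 (for power = 0.73)
d = 0.75

n = 2 · ((2.241 + 0.613) / 0.75)²
n = 2 · (3.805)²
n ≈ 28.96
Round up to the next whole number: n = 29 per group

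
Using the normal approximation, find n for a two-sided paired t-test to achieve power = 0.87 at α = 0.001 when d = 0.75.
n = 35 pairs

Sample size formula (paired t-test, normal approximation):
n = ((z_{α/2} + z_β) / d)²

z_{α/2} = 3.291 (for α = 0.001, two-sided)
z_β = 1.126 (for power = 0.87)
d = 0.75

n = ((3.291 + 1.126) / 0.75)²
n = (5.889)²
n ≈ 34.68
Round up to the next whole number: n = 35 pairs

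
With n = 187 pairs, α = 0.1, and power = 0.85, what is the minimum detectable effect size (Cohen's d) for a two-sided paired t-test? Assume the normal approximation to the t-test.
d ≈ 0.20

Minimum detectable effect (paired t-test, normal approximation):
d = (z_{α/2} + z_β) / √n
d = (1.645 + 1.036) / √187
d = 2.681 / 13.675
d ≈ 0.20

By Cohen's convention (0.2 small / 0.5 medium / 0.8 large): small effect.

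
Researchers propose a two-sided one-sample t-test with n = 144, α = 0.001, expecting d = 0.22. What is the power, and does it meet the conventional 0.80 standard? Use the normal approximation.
Power ≈ 0.26; the study is underpowered (power < 0.80)

Power calculation (one-sample t-test, normal approximation):
z_β = d · √n - z_{α/2}
z_β = 0.22 · √144 - 3.291
z_β = 0.22 · 12.000 - 3.291
z_β = -0.651

Power = Φ(z_β) = Φ(-0.651) ≈ 0.258

Effect size d = 0.22 is small by Cohen's convention (0.2/0.5/0.8).

Threshold: power ≥ 0.80 is conventionally adequate.
Power ≈ 0.26 → the study is underpowered (power < 0.80).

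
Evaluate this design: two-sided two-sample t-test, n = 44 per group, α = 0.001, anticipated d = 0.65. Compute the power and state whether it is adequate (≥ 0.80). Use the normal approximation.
Power ≈ 0.40; the study is underpowered (power < 0.80)

Power calculation (two-sample t-test, normal approximation):
z_β = d · √(n/2) - z_{α/2}
z_β = 0.65 · √(44/2) - 3.291
z_β = 0.65 · 4.690 - 3.291
z_β = -0.242

Power = Φ(z_β) = Φ(-0.242) ≈ 0.404

Effect size d = 0.65 is medium by Cohen's convention (0.2/0.5/0.8).

Threshold: power ≥ 0.80 is conventionally adequate.
Power ≈ 0.40 → the study is underpowered (power < 0.80).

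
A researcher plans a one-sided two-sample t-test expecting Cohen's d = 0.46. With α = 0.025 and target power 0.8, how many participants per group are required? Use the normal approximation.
n = 75 per group

Sample size formula (two-sample t-test, normal approximation):
n = 2 · ((z_α + z_β) / d)²

z_α = 1.960 (for α = 0.025, one-sided)
z_β = 0.842 (for power = 0.8)
d = 0.46

n = 2 · ((1.960 + 0.842) / 0.46)²
n = 2 · (6.091)²
n ≈ 74.20
Round up to the next whole number: n = 75 per group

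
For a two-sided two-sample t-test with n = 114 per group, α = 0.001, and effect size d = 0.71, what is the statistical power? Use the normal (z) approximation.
Power ≈ 0.98

Power calculation (two-sample t-test, normal approximation):
z_β = d · √(n/2) - z_{α/2}
z_β = 0.71 · √(114/2) - 3.291
z_β = 0.71 · 7.550 - 3.291
z_β = 2.070

Power = Φ(z_β) = Φ(2.070) ≈ 0.981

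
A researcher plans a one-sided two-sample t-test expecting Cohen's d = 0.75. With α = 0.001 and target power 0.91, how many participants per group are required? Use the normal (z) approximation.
n = 70 per group

Sample size formula (two-sample t-test, normal approximation):
n = 2 · ((z_α + z_β) / d)²

z_α = 3.090 (for α = 0.001, one-sided)
z_β = 1.341 (for power = 0.91)
d = 0.75

n = 2 · ((3.090 + 1.341) / 0.75)²
n = 2 · (5.908)²
n ≈ 69.81
Round up to the next whole number: n = 70 per group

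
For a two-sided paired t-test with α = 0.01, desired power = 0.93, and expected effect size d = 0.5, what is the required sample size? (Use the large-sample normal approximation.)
n = 66 pairs

Sample size formula (paired t-test, normal approximation):
n = ((z_{α/2} + z_β) / d)²

z_{α/2} = 2.576 (for α = 0.01, two-sided)
z_β = 1.476 (for power = 0.93)
d = 0.5

n = ((2.576 + 1.476) / 0.5)²
n = (8.104)²
n ≈ 65.67
Round up to the next whole number: n = 66 pairs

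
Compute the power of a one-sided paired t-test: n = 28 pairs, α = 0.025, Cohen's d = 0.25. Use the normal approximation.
Power ≈ 0.26

Power calculation (paired t-test, normal approximation):
z_β = d · √n - z_α
z_β = 0.25 · √28 - 1.960
z_β = 0.25 · 5.292 - 1.960
z_β = -0.637

Power = Φ(z_β) = Φ(-0.637) ≈ 0.262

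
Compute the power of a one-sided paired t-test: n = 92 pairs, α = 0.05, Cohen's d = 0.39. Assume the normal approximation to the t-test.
Power ≈ 0.98

Power calculation (paired t-test, normal approximation):
z_β = d · √n - z_α
z_β = 0.39 · √92 - 1.645
z_β = 0.39 · 9.592 - 1.645
z_β = 2.096

Power = Φ(z_β) = Φ(2.096) ≈ 0.982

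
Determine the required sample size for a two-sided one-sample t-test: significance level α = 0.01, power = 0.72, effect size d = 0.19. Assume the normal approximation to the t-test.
n = 277

Sample size formula (one-sample t-test, normal approximation):
n = ((z_{α/2} + z_β) / d)²

z_{α/2} = 2.576 (for α = 0.01, two-sided)
z_β = 0.583 (for power = 0.72)
d = 0.19

n = ((2.576 + 0.583) / 0.19)²
n = (16.626)²
n ≈ 276.42
Round up to the next whole number: n = 277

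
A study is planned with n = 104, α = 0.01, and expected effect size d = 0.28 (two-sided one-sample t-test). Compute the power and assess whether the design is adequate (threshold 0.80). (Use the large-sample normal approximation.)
Power ≈ 0.61; the study is underpowered (power < 0.80)

Power calculation (one-sample t-test, normal approximation):
z_β = d · √n - z_{α/2}
z_β = 0.28 · √104 - 2.576
z_β = 0.28 · 10.198 - 2.576
z_β = 0.280

Power = Φ(z_β) = Φ(0.280) ≈ 0.610

Effect size d = 0.28 is small by Cohen's convention (0.2/0.5/0.8).

Threshold: power ≥ 0.80 is conventionally adequate.
Power ≈ 0.61 → the study is underpowered (power < 0.80).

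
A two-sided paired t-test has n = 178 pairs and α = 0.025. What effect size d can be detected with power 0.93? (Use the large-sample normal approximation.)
d ≈ 0.28

Minimum detectable effect (paired t-test, normal approximation):
d = (z_{α/2} + z_β) / √n
d = (2.241 + 1.476) / √178
d = 3.717 / 13.342
d ≈ 0.28

By Cohen's convention (0.2 small / 0.5 medium / 0.8 large): small effect.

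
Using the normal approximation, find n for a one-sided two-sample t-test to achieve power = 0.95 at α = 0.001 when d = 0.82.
n = 67 per group

Sample size formula (two-sample t-test, normal approximation):
n = 2 · ((z_α + z_β) / d)²

z_α = 3.090 (for α = 0.001, one-sided)
z_β = 1.645 (for power = 0.95)
d = 0.82

n = 2 · ((3.090 + 1.645) / 0.82)²
n = 2 · (5.774)²
n ≈ 66.68
Round up to the next whole number: n = 67 per group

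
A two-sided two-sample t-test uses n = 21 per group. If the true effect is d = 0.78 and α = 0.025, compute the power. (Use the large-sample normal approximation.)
Power ≈ 0.61

Power calculation (two-sample t-test, normal approximation):
z_β = d · √(n/2) - z_{α/2}
z_β = 0.78 · √(21/2) - 2.241
z_β = 0.78 · 3.240 - 2.241
z_β = 0.286

Power = Φ(z_β) = Φ(0.286) ≈ 0.613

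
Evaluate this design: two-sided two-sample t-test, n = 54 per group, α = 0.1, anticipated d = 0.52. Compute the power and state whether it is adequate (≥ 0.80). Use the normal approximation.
Power ≈ 0.85; the study is adequately powered (power ≥ 0.80)

Power calculation (two-sample t-test, normal approximation):
z_β = d · √(n/2) - z_{α/2}
z_β = 0.52 · √(54/2) - 1.645
z_β = 0.52 · 5.196 - 1.645
z_β = 1.057

Power = Φ(z_β) = Φ(1.057) ≈ 0.855

Effect size d = 0.52 is medium by Cohen's convention (0.2/0.5/0.8).

Threshold: power ≥ 0.80 is conventionally adequate.
Power ≈ 0.85 → the study is adequately powered (power ≥ 0.80).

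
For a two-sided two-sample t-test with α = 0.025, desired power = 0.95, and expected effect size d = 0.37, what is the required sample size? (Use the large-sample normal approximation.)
n = 221 per group

Sample size formula (two-sample t-test, normal approximation):
n = 2 · ((z_{α/2} + z_β) / d)²

z_{α/2} = 2.241 (for α = 0.025, two-sided)
z_β = 1.645 (for power = 0.95)
d = 0.37

n = 2 · ((2.241 + 1.645) / 0.37)²
n = 2 · (10.503)²
n ≈ 220.63
Round up to the next whole number: n = 221 per group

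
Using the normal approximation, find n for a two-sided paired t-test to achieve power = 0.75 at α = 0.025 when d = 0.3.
n = 95 pairs

Sample size formula (paired t-test, normal approximation):
n = ((z_{α/2} + z_β) / d)²

z_{α/2} = 2.241 (for α = 0.025, two-sided)
z_β = 0.674 (for power = 0.75)
d = 0.3

n = ((2.241 + 0.674) / 0.3)²
n = (9.717)²
n ≈ 94.42
Round up to the next whole number: n = 95 pairs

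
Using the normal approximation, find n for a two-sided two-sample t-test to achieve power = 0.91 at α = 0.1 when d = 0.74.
n = 33 per group

Sample size formula (two-sample t-test, normal approximation):
n = 2 · ((z_{α/2} + z_β) / d)²

z_{α/2} = 1.645 (for α = 0.1, two-sided)
z_β = 1.341 (for power = 0.91)
d = 0.74

n = 2 · ((1.645 + 1.341) / 0.74)²
n = 2 · (4.035)²
n ≈ 32.56
Round up to the next whole number: n = 33 per group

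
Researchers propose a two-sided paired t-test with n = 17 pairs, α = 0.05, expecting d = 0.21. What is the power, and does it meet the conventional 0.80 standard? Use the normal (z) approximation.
Power ≈ 0.14; the study is underpowered (power < 0.80)

Power calculation (paired t-test, normal approximation):
z_β = d · √n - z_{α/2}
z_β = 0.21 · √17 - 1.960
z_β = 0.21 · 4.123 - 1.960
z_β = -1.094

Power = Φ(z_β) = Φ(-1.094) ≈ 0.137

Effect size d = 0.21 is small by Cohen's convention (0.2/0.5/0.8).

Threshold: power ≥ 0.80 is conventionally adequate.
Power ≈ 0.14 → the study is underpowered (power < 0.80).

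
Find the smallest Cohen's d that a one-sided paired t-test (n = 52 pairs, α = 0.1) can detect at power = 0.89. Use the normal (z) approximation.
d ≈ 0.35

Minimum detectable effect (paired t-test, normal approximation):
d = (z_α + z_β) / √n
d = (1.282 + 1.227) / √52
d = 2.508 / 7.211
d ≈ 0.35

By Cohen's convention (0.2 small / 0.5 medium / 0.8 large): small effect.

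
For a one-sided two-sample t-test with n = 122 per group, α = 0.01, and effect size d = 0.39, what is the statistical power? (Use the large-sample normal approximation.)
Power ≈ 0.76

Power calculation (two-sample t-test, normal approximation):
z_β = d · √(n/2) - z_α
z_β = 0.39 · √(122/2) - 2.326
z_β = 0.39 · 7.810 - 2.326
z_β = 0.720

Power = Φ(z_β) = Φ(0.720) ≈ 0.764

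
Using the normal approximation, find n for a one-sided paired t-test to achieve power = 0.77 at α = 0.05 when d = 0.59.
n = 17 pairs

Sample size formula (paired t-test, normal approximation):
n = ((z_α + z_β) / d)²

z_α = 1.645 (for α = 0.05, one-sided)
z_β = 0.739 (for power = 0.77)
d = 0.59

n = ((1.645 + 0.739) / 0.59)²
n = (4.041)²
n ≈ 16.33
Round up to the next whole number: n = 17 pairs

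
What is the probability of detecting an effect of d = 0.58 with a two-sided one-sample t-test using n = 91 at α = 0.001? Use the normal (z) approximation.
Power ≈ 0.99

Power calculation (one-sample t-test, normal approximation):
z_β = d · √n - z_{α/2}
z_β = 0.58 · √91 - 3.291
z_β = 0.58 · 9.539 - 3.291
z_β = 2.242

Power = Φ(z_β) = Φ(2.242) ≈ 0.988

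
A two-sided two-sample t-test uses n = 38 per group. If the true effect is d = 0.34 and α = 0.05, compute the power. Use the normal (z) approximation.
Power ≈ 0.32

Power calculation (two-sample t-test, normal approximation):
z_β = d · √(n/2) - z_{α/2}
z_β = 0.34 · √(38/2) - 1.960
z_β = 0.34 · 4.359 - 1.960
z_β = -0.478

Power = Φ(z_β) = Φ(-0.478) ≈ 0.316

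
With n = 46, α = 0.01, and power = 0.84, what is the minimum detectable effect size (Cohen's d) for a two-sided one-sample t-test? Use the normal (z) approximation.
d ≈ 0.53

Minimum detectable effect (one-sample t-test, normal approximation):
d = (z_{α/2} + z_β) / √n
d = (2.576 + 0.994) / √46
d = 3.570 / 6.782
d ≈ 0.53

By Cohen's convention (0.2 small / 0.5 medium / 0.8 large): medium effect.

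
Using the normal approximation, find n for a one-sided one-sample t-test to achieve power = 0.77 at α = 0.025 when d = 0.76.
n = 13

Sample size formula (one-sample t-test, normal approximation):
n = ((z_α + z_β) / d)²

z_α = 1.960 (for α = 0.025, one-sided)
z_β = 0.739 (for power = 0.77)
d = 0.76

n = ((1.960 + 0.739) / 0.76)²
n = (3.551)²
n ≈ 12.61
Round up to the next whole number: n = 13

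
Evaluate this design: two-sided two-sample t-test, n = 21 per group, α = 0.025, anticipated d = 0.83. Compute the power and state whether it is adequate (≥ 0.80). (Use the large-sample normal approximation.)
Power ≈ 0.67; the study is underpowered (power < 0.80)

Power calculation (two-sample t-test, normal approximation):
z_β = d · √(n/2) - z_{α/2}
z_β = 0.83 · √(21/2) - 2.241
z_β = 0.83 · 3.240 - 2.241
z_β = 0.448

Power = Φ(z_β) = Φ(0.448) ≈ 0.673

Effect size d = 0.83 is large by Cohen's convention (0.2/0.5/0.8).

Threshold: power ≥ 0.80 is conventionally adequate.
Power ≈ 0.67 → the study is underpowered (power < 0.80).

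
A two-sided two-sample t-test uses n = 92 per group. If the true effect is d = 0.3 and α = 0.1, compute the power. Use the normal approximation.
Power ≈ 0.65

Power calculation (two-sample t-test, normal approximation):
z_β = d · √(n/2) - z_{α/2}
z_β = 0.3 · √(92/2) - 1.645
z_β = 0.3 · 6.782 - 1.645
z_β = 0.390

Power = Φ(z_β) = Φ(0.390) ≈ 0.652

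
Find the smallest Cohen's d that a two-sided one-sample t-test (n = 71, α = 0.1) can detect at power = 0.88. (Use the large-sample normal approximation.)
d ≈ 0.33

Minimum detectable effect (one-sample t-test, normal approximation):
d = (z_{α/2} + z_β) / √n
d = (1.645 + 1.175) / √71
d = 2.820 / 8.426
d ≈ 0.33

By Cohen's convention (0.2 small / 0.5 medium / 0.8 large): small effect.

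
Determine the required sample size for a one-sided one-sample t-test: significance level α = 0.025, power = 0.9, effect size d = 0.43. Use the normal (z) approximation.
n = 57

Sample size formula (one-sample t-test, normal approximation):
n = ((z_α + z_β) / d)²

z_α = 1.960 (for α = 0.025, one-sided)
z_β = 1.282 (for power = 0.9)
d = 0.43

n = ((1.960 + 1.282) / 0.43)²
n = (7.540)²
n ≈ 56.85
Round up to the next whole number: n = 57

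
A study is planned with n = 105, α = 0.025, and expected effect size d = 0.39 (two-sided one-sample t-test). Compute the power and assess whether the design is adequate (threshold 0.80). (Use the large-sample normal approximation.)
Power ≈ 0.96; the study is adequately powered (power ≥ 0.80)

Power calculation (one-sample t-test, normal approximation):
z_β = d · √n - z_{α/2}
z_β = 0.39 · √105 - 2.241
z_β = 0.39 · 10.247 - 2.241
z_β = 1.755

Power = Φ(z_β) = Φ(1.755) ≈ 0.960

Effect size d = 0.39 is small by Cohen's convention (0.2/0.5/0.8).

Threshold: power ≥ 0.80 is conventionally adequate.
Power ≈ 0.96 → the study is adequately powered (power ≥ 0.80).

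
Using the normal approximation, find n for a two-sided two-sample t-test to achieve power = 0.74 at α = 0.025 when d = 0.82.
n = 25 per group

Sample size formula (two-sample t-test, normal approximation):
n = 2 · ((z_{α/2} + z_β) / d)²

z_{α/2} = 2.241 (for α = 0.025, two-sided)
z_β = 0.643 (for power = 0.74)
d = 0.82

n = 2 · ((2.241 + 0.643) / 0.82)²
n = 2 · (3.517)²
n ≈ 24.74
Round up to the next whole number: n = 25 per group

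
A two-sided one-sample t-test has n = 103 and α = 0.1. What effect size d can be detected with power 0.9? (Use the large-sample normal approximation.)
d ≈ 0.29

Minimum detectable effect (one-sample t-test, normal approximation):
d = (z_{α/2} + z_β) / √n
d = (1.645 + 1.282) / √103
d = 2.926 / 10.149
d ≈ 0.29

By Cohen's convention (0.2 small / 0.5 medium / 0.8 large): small effect.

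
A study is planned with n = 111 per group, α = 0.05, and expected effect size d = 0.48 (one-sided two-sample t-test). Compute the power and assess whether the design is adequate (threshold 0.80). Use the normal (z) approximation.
Power ≈ 0.97; the study is adequately powered (power ≥ 0.80)

Power calculation (two-sample t-test, normal approximation):
z_β = d · √(n/2) - z_α
z_β = 0.48 · √(111/2) - 1.645
z_β = 0.48 · 7.450 - 1.645
z_β = 1.931

Power = Φ(z_β) = Φ(1.931) ≈ 0.973

Effect size d = 0.48 is small by Cohen's convention (0.2/0.5/0.8).

Threshold: power ≥ 0.80 is conventionally adequate.
Power ≈ 0.97 → the study is adequately powered (power ≥ 0.80).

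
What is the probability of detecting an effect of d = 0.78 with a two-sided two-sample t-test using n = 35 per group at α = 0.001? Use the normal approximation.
Power ≈ 0.49

Power calculation (two-sample t-test, normal approximation):
z_β = d · √(n/2) - z_{α/2}
z_β = 0.78 · √(35/2) - 3.291
z_β = 0.78 · 4.183 - 3.291
z_β = -0.028

Power = Φ(z_β) = Φ(-0.028) ≈ 0.489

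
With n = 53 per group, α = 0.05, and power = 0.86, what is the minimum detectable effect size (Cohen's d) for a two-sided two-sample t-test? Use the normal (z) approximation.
d ≈ 0.59

Minimum detectable effect (two-sample t-test, normal approximation):
d = (z_{α/2} + z_β) / √(n/2)
d = (1.960 + 1.080) / √(53/2)
d = 3.040 / 5.148
d ≈ 0.59

By Cohen's convention (0.2 small / 0.5 medium / 0.8 large): medium effect.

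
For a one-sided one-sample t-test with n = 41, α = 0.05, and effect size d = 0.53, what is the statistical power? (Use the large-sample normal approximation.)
Power ≈ 0.96

Power calculation (one-sample t-test, normal approximation):
z_β = d · √n - z_α
z_β = 0.53 · √41 - 1.645
z_β = 0.53 · 6.403 - 1.645
z_β = 1.749

Power = Φ(z_β) = Φ(1.749) ≈ 0.960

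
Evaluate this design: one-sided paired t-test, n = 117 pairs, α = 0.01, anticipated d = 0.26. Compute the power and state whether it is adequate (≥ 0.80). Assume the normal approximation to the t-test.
Power ≈ 0.69; the study is underpowered (power < 0.80)

Power calculation (paired t-test, normal approximation):
z_β = d · √n - z_α
z_β = 0.26 · √117 - 2.326
z_β = 0.26 · 10.817 - 2.326
z_β = 0.486

Power = Φ(z_β) = Φ(0.486) ≈ 0.687

Effect size d = 0.26 is small by Cohen's convention (0.2/0.5/0.8).

Threshold: power ≥ 0.80 is conventionally adequate.
Power ≈ 0.69 → the study is underpowered (power < 0.80).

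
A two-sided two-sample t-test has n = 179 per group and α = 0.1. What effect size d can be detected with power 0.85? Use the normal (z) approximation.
d ≈ 0.28

Minimum detectable effect (two-sample t-test, normal approximation):
d = (z_{α/2} + z_β) / √(n/2)
d = (1.645 + 1.036) / √(179/2)
d = 2.681 / 9.460
d ≈ 0.28

By Cohen's convention (0.2 small / 0.5 medium / 0.8 large): small effect.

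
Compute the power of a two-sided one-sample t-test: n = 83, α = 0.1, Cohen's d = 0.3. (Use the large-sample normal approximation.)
Power ≈ 0.86

Power calculation (one-sample t-test, normal approximation):
z_β = d · √n - z_{α/2}
z_β = 0.3 · √83 - 1.645
z_β = 0.3 · 9.110 - 1.645
z_β = 1.088

Power = Φ(z_β) = Φ(1.088) ≈ 0.862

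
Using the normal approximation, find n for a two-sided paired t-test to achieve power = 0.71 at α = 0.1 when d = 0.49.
n = 21 pairs

Sample size formula (paired t-test, normal approximation):
n = ((z_{α/2} + z_β) / d)²

z_{α/2} = 1.645 (for α = 0.1, two-sided)
z_β = 0.553 (for power = 0.71)
d = 0.49

n = ((1.645 + 0.553) / 0.49)²
n = (4.486)²
n ≈ 20.12
Round up to the next whole number: n = 21 pairs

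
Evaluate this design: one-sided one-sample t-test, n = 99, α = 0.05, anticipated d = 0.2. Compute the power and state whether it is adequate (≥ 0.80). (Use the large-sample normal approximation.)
Power ≈ 0.63; the study is underpowered (power < 0.80)

Power calculation (one-sample t-test, normal approximation):
z_β = d · √n - z_α
z_β = 0.2 · √99 - 1.645
z_β = 0.2 · 9.950 - 1.645
z_β = 0.345

Power = Φ(z_β) = Φ(0.345) ≈ 0.635

Effect size d = 0.2 is small by Cohen's convention (0.2/0.5/0.8).

Threshold: power ≥ 0.80 is conventionally adequate.
Power ≈ 0.63 → the study is underpowered (power < 0.80).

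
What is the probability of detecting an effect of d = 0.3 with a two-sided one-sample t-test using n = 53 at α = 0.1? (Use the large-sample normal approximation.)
Power ≈ 0.71

Power calculation (one-sample t-test, normal approximation):
z_β = d · √n - z_{α/2}
z_β = 0.3 · √53 - 1.645
z_β = 0.3 · 7.280 - 1.645
z_β = 0.539

Power = Φ(z_β) = Φ(0.539) ≈ 0.705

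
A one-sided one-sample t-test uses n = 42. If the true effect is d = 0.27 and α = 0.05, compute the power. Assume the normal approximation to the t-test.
Power ≈ 0.54

Power calculation (one-sample t-test, normal approximation):
z_β = d · √n - z_α
z_β = 0.27 · √42 - 1.645
z_β = 0.27 · 6.481 - 1.645
z_β = 0.105

Power = Φ(z_β) = Φ(0.105) ≈ 0.542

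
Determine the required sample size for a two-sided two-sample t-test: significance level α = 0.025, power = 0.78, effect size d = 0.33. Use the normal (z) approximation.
n = 167 per group

Sample size formula (two-sample t-test, normal approximation):
n = 2 · ((z_{α/2} + z_β) / d)²

z_{α/2} = 2.241 (for α = 0.025, two-sided)
z_β = 0.772 (for power = 0.78)
d = 0.33

n = 2 · ((2.241 + 0.772) / 0.33)²
n = 2 · (9.130)²
n ≈ 166.71
Round up to the next whole number: n = 167 per group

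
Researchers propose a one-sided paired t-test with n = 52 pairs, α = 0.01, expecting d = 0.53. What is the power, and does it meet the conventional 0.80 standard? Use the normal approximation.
Power ≈ 0.93; the study is adequately powered (power ≥ 0.80)

Power calculation (paired t-test, normal approximation):
z_β = d · √n - z_α
z_β = 0.53 · √52 - 2.326
z_β = 0.53 · 7.211 - 2.326
z_β = 1.496

Power = Φ(z_β) = Φ(1.496) ≈ 0.933

Effect size d = 0.53 is medium by Cohen's convention (0.2/0.5/0.8).

Threshold: power ≥ 0.80 is conventionally adequate.
Power ≈ 0.93 → the study is adequately powered (power ≥ 0.80).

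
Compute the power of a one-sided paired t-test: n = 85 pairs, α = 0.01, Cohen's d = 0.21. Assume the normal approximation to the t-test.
Power ≈ 0.35

Power calculation (paired t-test, normal approximation):
z_β = d · √n - z_α
z_β = 0.21 · √85 - 2.326
z_β = 0.21 · 9.220 - 2.326
z_β = -0.390

Power = Φ(z_β) = Φ(-0.390) ≈ 0.348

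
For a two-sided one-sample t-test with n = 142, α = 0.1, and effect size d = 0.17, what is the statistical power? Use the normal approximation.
Power ≈ 0.65

Power calculation (one-sample t-test, normal approximation):
z_β = d · √n - z_{α/2}
z_β = 0.17 · √142 - 1.645
z_β = 0.17 · 11.916 - 1.645
z_β = 0.381

Power = Φ(z_β) = Φ(0.381) ≈ 0.648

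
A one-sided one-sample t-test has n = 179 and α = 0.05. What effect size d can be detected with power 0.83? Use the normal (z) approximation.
d ≈ 0.19

Minimum detectable effect (one-sample t-test, normal approximation):
d = (z_α + z_β) / √n
d = (1.645 + 0.954) / √179
d = 2.599 / 13.379
d ≈ 0.19

By Cohen's convention (0.2 small / 0.5 medium / 0.8 large): very small effect.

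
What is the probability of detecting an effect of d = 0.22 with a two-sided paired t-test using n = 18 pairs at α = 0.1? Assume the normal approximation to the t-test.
Power ≈ 0.24

Power calculation (paired t-test, normal approximation):
z_β = d · √n - z_{α/2}
z_β = 0.22 · √18 - 1.645
z_β = 0.22 · 4.243 - 1.645
z_β = -0.711

Power = Φ(z_β) = Φ(-0.711) ≈ 0.238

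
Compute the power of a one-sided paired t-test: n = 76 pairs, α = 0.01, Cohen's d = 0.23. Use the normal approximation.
Power ≈ 0.37

Power calculation (paired t-test, normal approximation):
z_β = d · √n - z_α
z_β = 0.23 · √76 - 2.326
z_β = 0.23 · 8.718 - 2.326
z_β = -0.321

Power = Φ(z_β) = Φ(-0.321) ≈ 0.374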